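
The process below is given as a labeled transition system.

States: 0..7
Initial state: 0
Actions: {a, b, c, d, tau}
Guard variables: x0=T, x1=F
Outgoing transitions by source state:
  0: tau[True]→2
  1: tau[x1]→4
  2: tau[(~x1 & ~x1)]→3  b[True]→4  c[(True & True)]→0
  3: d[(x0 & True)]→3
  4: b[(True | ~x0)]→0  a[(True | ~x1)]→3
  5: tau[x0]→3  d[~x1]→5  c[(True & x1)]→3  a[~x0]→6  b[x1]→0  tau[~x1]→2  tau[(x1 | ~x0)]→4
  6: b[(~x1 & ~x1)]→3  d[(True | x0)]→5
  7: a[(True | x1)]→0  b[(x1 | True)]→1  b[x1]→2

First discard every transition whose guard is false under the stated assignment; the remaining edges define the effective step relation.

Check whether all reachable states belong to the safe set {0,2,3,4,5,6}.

Answer: INVARIANT HOLDS

Working:
Safe = {0,2,3,4,5,6}
Reachable = {0,2,3,4}
  0: safe
  2: safe
  3: safe
  4: safe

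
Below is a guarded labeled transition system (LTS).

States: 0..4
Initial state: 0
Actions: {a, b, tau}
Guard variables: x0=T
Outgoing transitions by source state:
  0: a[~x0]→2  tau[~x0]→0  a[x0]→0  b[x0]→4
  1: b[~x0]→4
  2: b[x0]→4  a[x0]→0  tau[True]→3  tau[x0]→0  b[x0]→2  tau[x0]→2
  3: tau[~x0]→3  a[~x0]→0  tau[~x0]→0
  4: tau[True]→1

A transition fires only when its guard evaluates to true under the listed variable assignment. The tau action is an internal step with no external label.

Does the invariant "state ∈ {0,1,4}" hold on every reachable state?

Answer: INVARIANT HOLDS

Working:
Allowed set {0,1,4}
R = {0,1,4}
  0: ✓
  1: ✓
  4: ✓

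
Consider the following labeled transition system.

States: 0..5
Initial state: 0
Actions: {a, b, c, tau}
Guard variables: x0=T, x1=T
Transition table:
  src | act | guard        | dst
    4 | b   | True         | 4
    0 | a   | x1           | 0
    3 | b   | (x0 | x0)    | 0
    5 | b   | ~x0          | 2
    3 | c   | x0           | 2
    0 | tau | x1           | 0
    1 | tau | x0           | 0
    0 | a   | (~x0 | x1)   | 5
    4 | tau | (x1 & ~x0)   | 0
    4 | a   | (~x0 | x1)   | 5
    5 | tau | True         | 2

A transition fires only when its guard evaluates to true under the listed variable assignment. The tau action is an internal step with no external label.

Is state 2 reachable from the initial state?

Answer: REACHABLE

Analysis:
Guard filter leaves 9 enabled edge(s).
L0 = {0}
L1 = {5}  now seen {0,5}
L2 = {2}  now seen {0,2,5}
R = {0,2,5}
trace reaching 2: a·tau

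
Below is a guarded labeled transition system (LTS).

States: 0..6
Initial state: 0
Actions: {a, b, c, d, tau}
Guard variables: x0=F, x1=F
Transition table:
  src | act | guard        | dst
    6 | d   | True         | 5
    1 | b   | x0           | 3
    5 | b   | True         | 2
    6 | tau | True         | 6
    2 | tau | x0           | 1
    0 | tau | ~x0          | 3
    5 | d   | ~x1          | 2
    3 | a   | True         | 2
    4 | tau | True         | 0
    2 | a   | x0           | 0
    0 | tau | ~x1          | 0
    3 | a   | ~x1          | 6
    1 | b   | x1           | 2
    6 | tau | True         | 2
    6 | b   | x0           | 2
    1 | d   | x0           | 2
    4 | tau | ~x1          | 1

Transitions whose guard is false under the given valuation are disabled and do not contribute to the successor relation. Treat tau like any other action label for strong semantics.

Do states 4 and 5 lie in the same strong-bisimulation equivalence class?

Answer: NOT BISIMILAR

Trace:
Compute ~ classes (split until stable):
  P[0] = {{0,1,2,3,4,5,6}}
  P[1] = {{0,4},{1,2},{3},{5},{6}}
  P[2] = {{0},{1,2},{3},{4},{5},{6}}
Fixed point at round 3; 6 class(es).
[4]={4}  [5]={5}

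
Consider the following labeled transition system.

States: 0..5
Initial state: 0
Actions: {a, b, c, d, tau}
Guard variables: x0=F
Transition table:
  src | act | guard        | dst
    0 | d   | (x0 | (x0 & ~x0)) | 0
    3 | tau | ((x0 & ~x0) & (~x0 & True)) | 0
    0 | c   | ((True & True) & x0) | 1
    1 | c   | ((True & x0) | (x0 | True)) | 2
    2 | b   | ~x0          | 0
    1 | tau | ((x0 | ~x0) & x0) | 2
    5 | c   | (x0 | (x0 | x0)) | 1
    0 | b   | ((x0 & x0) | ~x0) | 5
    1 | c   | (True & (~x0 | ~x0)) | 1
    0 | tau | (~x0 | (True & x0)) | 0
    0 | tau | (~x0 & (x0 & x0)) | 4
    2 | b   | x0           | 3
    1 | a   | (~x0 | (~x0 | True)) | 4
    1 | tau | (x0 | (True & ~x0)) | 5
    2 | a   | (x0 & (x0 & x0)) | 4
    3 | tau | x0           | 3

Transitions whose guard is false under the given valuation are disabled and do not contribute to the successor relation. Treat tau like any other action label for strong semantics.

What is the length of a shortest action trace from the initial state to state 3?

BFS to 3:
  L0 = {0}
  L1 = {5}
3 never appears.

Answer: UNREACHABLE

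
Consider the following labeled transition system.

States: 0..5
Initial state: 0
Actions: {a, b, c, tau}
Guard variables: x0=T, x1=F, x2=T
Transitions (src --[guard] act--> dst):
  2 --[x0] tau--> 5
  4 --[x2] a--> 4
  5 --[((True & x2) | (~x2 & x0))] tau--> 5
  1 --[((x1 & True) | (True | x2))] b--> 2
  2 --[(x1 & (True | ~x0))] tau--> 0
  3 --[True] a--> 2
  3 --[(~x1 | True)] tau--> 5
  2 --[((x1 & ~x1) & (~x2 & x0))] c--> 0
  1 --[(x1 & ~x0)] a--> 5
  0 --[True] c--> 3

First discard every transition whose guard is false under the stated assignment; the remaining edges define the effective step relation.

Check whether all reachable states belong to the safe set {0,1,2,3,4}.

Answer: INVARIANT VIOLATED at state 5

Working:
Inv-set: {0,1,2,3,4}
Reach set: {0,2,3,5}
  0: ✓
  2: ✓
  3: ✓
  5: ✗ unsafe
counterexample path to 5: c·tau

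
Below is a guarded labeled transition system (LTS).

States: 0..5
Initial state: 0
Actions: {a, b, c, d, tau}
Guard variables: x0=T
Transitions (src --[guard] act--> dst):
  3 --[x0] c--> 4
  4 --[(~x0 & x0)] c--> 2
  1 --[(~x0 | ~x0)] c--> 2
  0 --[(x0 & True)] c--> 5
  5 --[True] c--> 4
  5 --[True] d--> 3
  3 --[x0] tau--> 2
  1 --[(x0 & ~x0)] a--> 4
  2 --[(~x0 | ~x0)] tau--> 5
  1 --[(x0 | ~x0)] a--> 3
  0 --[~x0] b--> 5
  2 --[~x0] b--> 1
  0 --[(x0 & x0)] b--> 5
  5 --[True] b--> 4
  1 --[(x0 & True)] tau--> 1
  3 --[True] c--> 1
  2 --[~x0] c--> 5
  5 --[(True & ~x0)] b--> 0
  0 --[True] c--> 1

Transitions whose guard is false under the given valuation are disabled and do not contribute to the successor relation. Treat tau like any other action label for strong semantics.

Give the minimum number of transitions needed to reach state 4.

Breadth-first toward 4:
  depth 0: {0}
  depth 1: {1,5}
  depth 2: {3,4}
first hit 4 at d=2 via b·b

Answer: 2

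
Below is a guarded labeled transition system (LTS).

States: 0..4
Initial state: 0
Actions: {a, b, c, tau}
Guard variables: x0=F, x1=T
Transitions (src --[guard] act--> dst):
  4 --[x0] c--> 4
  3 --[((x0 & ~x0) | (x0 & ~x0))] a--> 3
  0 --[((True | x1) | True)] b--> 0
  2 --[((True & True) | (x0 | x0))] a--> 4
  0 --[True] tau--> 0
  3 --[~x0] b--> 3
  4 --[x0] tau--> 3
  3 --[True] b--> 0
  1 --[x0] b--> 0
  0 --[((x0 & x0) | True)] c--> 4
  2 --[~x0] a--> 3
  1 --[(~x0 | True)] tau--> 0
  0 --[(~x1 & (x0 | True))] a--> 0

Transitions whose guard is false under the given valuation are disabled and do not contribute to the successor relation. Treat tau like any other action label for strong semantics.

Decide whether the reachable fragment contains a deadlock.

R = {0,4}
  0: b→0  c→4  tau→0  [3 exit(s)]
  4: ∅  [deadlock]
trace reaching 4: c

Answer: DEADLOCK at state 4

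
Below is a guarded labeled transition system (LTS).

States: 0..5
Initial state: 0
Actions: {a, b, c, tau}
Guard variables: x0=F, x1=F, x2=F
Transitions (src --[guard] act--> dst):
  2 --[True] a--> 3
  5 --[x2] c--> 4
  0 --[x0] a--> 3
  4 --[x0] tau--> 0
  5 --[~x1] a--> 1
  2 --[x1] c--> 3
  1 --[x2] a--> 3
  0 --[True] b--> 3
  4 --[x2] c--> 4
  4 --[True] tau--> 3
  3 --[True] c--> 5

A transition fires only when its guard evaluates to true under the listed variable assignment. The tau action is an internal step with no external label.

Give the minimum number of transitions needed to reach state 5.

Layered search for 5:
  Layer 0: {0}
  Layer 1: {3}
  Layer 2: {5}
first hit 5 at d=2 via b·c

Answer: 2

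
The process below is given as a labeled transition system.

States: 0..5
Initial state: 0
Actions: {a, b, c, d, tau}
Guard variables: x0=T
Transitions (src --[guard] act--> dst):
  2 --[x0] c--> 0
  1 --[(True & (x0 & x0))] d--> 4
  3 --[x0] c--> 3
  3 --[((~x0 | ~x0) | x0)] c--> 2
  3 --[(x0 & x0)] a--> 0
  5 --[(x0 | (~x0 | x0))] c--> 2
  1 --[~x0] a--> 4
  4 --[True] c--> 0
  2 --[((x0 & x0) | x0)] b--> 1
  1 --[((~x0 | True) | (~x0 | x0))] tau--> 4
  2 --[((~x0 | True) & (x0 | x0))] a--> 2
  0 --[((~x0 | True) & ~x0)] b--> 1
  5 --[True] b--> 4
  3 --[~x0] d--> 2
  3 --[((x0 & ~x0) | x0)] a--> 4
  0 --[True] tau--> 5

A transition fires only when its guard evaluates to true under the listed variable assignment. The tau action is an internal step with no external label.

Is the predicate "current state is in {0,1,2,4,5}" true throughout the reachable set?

Answer: INVARIANT HOLDS

Analysis:
Safe = {0,1,2,4,5}
Reachable = {0,1,2,4,5}
  0: safe
  1: safe
  2: safe
  4: safe
  5: safe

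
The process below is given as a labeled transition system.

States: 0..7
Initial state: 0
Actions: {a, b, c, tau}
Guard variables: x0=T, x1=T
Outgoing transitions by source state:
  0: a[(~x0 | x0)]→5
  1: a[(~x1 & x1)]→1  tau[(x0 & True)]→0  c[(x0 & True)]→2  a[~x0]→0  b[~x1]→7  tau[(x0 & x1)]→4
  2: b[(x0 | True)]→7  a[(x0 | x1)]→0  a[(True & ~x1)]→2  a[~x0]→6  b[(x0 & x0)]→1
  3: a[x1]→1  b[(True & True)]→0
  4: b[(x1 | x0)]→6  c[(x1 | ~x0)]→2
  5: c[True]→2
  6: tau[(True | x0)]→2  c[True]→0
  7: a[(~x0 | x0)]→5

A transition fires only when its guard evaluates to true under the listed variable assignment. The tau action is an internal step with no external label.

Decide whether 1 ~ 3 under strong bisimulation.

Compute ~ classes (split until stable):
  π0 = {{0,1,2,3,4,5,6,7}}
  π1 = {{0,7},{1,6},{2,3},{4},{5}}
  π2 = {{0,7},{1},{2},{3},{4},{5},{6}}
Fixed point at round 3; 7 class(es).
[1]={1}  [3]={3}

Answer: NOT BISIMILAR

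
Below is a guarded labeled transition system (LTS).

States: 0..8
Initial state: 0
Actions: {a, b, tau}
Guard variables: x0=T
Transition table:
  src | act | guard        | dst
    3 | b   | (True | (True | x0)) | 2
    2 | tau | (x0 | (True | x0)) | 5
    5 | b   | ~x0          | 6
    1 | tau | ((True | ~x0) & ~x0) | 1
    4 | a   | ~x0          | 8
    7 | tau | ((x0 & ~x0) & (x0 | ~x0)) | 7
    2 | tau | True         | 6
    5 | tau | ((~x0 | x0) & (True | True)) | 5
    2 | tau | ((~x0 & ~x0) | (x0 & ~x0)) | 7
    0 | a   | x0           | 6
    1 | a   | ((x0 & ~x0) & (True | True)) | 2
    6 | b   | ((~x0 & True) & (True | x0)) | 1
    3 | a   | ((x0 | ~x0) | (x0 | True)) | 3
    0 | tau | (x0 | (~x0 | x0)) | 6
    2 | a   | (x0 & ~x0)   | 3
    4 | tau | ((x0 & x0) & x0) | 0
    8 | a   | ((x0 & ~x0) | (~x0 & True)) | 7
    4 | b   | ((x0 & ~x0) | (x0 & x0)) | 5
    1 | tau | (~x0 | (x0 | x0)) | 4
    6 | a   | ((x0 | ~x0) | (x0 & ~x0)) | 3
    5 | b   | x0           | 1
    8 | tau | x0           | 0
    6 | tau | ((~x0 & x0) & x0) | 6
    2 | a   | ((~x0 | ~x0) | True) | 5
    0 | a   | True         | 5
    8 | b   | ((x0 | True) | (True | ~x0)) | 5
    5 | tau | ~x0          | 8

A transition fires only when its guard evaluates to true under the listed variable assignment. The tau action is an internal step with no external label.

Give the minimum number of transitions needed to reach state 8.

Breadth-first toward 8:
  Layer 0: {0}
  Layer 1: {5,6}
  Layer 2: {1,3}
  Layer 3: {2,4}
8 never appears.

Answer: UNREACHABLE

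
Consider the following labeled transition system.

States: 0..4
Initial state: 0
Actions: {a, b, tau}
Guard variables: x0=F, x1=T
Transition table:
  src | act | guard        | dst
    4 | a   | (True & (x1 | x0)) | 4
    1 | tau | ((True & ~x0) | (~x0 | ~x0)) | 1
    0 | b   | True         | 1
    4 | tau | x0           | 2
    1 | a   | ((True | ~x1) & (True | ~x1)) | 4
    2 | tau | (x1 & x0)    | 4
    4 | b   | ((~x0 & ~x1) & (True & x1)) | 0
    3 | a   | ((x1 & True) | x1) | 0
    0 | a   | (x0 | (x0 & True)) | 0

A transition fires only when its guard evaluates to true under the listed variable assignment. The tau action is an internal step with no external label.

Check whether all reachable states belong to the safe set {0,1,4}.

Answer: INVARIANT HOLDS

Working:
Inv-set: {0,1,4}
R = {0,1,4}
  0: safe
  1: safe
  4: safe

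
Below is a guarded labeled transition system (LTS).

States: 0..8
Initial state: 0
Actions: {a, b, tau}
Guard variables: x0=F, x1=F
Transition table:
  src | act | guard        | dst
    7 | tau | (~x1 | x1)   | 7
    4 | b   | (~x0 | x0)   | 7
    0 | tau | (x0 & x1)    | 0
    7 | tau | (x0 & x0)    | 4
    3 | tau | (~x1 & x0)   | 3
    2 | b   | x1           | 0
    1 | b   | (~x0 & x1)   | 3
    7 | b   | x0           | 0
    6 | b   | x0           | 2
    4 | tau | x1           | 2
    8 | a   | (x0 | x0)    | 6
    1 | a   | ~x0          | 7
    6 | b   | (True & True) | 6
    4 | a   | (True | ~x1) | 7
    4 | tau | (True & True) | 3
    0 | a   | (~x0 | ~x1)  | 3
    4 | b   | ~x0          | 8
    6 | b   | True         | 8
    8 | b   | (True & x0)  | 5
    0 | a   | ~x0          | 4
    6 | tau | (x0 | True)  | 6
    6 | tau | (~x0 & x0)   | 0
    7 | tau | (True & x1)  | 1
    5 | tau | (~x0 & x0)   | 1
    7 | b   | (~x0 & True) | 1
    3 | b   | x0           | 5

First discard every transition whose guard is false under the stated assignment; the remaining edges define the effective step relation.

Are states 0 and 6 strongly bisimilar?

Answer: NOT BISIMILAR

Analysis:
Compute ~ classes (split until stable):
  π0 = {{0,1,2,3,4,5,6,7,8}}
  π1 = {{0,1},{2,3,5,8},{4},{6,7}}
  π2 = {{0},{1},{2,3,5,8},{4},{6},{7}}
Fixed point at round 3; 6 class(es).
class of 0: {0}; class of 6: {6}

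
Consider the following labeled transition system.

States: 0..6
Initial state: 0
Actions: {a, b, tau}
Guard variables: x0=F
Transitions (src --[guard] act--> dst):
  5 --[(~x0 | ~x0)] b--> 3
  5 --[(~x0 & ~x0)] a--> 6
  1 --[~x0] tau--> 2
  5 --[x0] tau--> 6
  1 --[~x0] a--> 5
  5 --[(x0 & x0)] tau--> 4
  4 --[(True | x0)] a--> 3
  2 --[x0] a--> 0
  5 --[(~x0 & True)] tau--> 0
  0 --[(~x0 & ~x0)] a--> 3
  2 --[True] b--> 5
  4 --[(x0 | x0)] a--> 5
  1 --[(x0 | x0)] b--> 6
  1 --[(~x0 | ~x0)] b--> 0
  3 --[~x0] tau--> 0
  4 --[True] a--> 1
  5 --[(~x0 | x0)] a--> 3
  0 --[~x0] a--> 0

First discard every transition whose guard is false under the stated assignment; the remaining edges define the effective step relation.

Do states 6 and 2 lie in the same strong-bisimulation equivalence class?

Bisimulation quotient by refinement:
  π0 = {{0,1,2,3,4,5,6}}
  π1 = {{0,4},{1,5},{2},{3},{6}}
  π2 = {{0},{1},{2},{3},{4},{5},{6}}
7 equivalence class(es) (converged in 3)
[6]={6}  [2]={2}

Answer: NOT BISIMILAR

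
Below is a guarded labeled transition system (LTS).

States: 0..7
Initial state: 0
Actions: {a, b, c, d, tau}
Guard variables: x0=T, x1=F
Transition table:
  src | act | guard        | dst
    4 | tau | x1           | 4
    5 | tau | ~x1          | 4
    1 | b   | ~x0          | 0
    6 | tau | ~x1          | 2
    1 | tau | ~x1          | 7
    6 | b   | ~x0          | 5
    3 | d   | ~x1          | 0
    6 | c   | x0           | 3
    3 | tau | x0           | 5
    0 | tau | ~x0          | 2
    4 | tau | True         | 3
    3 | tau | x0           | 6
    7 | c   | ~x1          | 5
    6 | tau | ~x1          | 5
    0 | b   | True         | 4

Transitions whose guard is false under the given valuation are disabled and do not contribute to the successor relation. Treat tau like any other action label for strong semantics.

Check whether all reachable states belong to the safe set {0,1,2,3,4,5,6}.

Safe = {0,1,2,3,4,5,6}
Reachable = {0,2,3,4,5,6}
  0: safe
  2: safe
  3: safe
  4: safe
  5: safe
  6: safe

Answer: INVARIANT HOLDS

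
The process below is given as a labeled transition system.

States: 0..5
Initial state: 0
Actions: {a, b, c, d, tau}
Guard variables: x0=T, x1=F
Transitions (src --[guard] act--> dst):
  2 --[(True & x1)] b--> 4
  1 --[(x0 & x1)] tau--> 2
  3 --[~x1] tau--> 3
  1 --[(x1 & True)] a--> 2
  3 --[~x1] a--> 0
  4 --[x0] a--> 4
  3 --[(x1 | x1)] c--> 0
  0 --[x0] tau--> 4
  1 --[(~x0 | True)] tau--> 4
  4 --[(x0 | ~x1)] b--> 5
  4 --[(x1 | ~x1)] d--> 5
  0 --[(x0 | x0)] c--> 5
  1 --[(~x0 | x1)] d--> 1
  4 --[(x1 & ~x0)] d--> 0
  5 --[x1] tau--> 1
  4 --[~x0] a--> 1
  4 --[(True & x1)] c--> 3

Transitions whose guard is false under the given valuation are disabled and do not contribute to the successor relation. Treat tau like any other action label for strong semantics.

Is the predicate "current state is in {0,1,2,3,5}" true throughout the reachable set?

Allowed set {0,1,2,3,5}
R = {0,4,5}
  0: ✓
  4: ✗ unsafe
  5: ✓
reach 4 via tau — violates

Answer: INVARIANT VIOLATED at state 4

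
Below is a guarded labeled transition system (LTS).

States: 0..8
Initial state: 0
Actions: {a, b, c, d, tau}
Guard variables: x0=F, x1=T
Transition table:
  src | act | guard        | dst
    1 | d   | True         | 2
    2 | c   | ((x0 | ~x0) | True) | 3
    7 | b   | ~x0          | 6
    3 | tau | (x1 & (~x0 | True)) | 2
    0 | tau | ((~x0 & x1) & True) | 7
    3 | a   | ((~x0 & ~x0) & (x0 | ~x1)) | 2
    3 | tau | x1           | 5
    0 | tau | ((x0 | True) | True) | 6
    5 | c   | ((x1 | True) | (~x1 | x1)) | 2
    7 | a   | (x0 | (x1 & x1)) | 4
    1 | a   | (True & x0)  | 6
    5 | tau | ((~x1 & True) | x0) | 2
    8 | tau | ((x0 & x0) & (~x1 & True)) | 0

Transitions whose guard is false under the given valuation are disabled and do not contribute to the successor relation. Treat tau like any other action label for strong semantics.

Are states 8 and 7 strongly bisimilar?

Compute ~ classes (split until stable):
  round 0: {{0,1,2,3,4,5,6,7,8}}
  round 1: {{0,3},{1},{2,5},{4,6,8},{7}}
  round 2: {{0},{1},{2},{3},{4,6,8},{5},{7}}
7 equivalence class(es) (converged in 3)
[8]={4,6,8}  [7]={7}

Answer: NOT BISIMILAR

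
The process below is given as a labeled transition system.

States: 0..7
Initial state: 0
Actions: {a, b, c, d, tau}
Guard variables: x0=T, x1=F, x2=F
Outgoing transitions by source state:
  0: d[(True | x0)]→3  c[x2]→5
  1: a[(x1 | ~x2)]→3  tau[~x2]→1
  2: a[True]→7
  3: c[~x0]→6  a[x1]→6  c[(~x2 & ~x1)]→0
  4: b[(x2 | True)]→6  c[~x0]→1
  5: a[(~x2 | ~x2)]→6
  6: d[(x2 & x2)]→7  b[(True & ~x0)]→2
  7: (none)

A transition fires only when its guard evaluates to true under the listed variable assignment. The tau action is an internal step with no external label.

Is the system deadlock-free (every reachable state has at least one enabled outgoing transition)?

Reach set: {0,3}
  0: d→3  [1 out]
  3: c→0  [1 out]

Answer: DEADLOCK-FREE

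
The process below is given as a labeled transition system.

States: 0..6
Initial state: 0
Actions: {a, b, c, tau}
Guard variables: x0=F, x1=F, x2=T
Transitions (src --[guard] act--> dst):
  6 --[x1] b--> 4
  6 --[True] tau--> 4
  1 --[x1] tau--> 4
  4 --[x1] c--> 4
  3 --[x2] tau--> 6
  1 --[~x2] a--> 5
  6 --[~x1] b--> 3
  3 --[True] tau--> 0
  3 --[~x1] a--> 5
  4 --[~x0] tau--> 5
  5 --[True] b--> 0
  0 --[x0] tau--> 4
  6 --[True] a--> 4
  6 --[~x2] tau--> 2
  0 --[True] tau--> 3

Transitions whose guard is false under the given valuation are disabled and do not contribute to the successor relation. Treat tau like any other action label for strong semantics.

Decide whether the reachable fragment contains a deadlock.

Reach set: {0,3,4,5,6}
  0: tau→3  [deg 1]
  3: a→5  tau→0  tau→6  [deg 3]
  4: tau→5  [deg 1]
  5: b→0  [deg 1]
  6: a→4  b→3  tau→4  [deg 3]

Answer: DEADLOCK-FREE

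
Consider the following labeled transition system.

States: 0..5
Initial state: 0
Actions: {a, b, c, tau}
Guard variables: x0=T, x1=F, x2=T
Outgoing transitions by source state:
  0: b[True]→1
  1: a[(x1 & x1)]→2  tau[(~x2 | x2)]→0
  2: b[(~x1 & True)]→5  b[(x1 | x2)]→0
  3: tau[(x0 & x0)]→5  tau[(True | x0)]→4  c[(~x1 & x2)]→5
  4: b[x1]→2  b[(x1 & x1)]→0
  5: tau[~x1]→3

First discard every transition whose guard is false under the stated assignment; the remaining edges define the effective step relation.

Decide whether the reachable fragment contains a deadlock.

Answer: DEADLOCK-FREE

Analysis:
Reachable = {0,1}
  0: b→1  [deg 1]
  1: tau→0  [deg 1]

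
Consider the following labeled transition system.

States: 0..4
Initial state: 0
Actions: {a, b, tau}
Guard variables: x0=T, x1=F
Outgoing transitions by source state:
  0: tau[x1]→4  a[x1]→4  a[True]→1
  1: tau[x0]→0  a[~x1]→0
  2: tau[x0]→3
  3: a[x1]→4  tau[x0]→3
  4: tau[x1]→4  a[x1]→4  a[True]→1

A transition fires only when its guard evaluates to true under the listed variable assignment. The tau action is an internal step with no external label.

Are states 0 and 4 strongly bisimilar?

Compute ~ classes (split until stable):
  round 0: {{0,1,2,3,4}}
  round 1: {{0,4},{1},{2,3}}
stable after 2 split(s): 3 block(s)
[0]={0,4}  [4]={0,4}

Answer: BISIMILAR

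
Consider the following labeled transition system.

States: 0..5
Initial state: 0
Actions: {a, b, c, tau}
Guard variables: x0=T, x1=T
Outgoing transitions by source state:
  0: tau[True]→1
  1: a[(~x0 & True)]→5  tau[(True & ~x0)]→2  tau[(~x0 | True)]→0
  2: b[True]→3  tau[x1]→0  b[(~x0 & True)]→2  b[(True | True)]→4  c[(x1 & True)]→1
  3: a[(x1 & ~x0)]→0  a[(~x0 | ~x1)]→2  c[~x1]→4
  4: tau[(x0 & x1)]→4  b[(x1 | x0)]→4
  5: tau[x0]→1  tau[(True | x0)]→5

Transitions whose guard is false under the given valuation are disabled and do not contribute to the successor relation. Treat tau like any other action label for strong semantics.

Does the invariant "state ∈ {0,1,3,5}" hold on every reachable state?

Allowed set {0,1,3,5}
Reachable = {0,1}
  0: ✓
  1: ✓

Answer: INVARIANT HOLDS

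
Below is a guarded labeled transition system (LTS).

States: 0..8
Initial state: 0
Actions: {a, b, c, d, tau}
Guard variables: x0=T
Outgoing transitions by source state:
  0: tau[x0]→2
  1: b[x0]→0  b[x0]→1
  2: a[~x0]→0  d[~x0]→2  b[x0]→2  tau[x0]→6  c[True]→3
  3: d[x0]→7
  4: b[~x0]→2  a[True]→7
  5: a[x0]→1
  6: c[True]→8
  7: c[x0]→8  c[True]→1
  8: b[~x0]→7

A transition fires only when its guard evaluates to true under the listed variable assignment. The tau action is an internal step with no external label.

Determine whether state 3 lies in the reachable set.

Answer: REACHABLE

Working:
12 transition(s) survive guard evaluation.
L0 = {0}
L1 = {2}  now seen {0,2}
L2 = {3,6}  now seen {0,2,3,6}
L3 = {7,8}  now seen {0,2,3,6,7,8}
L4 = {1}  now seen {0,1,2,3,6,7,8}
Reachable = {0,1,2,3,6,7,8}
Path to 3: tau·c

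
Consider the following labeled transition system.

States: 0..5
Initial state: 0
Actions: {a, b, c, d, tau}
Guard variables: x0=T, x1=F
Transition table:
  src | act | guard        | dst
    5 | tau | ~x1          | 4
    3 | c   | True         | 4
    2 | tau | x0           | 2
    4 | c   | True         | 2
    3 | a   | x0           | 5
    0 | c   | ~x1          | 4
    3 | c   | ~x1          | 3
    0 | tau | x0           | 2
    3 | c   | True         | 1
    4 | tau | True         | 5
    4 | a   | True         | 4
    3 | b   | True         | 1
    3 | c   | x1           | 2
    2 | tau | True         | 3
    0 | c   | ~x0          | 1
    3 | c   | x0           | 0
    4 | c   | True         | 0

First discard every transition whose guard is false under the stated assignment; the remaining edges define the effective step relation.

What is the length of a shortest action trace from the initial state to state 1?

Answer: 3

Working:
Layered search for 1:
  Layer 0: {0}
  Layer 1: {2,4}
  Layer 2: {3,5}
  Layer 3: {1}
depth(1)=3, e.g. tau·tau·b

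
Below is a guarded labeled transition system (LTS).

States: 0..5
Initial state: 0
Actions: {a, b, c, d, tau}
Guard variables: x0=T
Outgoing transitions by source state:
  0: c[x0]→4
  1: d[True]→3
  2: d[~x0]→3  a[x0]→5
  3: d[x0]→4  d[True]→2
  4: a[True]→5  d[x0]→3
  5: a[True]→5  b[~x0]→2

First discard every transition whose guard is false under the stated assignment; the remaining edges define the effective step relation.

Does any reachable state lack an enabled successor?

Answer: DEADLOCK-FREE

Trace:
Reach set: {0,2,3,4,5}
  0: c→4  [1 out]
  2: a→5  [1 out]
  3: d→2  d→4  [2 out]
  4: a→5  d→3  [2 out]
  5: a→5  [1 out]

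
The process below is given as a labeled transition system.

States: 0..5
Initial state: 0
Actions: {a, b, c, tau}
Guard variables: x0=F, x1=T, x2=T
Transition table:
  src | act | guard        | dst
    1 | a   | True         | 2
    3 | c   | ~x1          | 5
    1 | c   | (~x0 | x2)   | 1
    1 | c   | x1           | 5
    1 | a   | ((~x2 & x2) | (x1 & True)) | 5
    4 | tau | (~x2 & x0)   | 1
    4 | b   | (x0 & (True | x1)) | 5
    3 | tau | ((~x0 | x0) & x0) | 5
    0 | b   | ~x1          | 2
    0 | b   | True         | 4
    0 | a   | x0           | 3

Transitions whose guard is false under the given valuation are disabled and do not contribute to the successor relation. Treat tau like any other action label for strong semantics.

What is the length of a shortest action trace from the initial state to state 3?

Answer: UNREACHABLE

Analysis:
Breadth-first toward 3:
  depth 0: {0}
  depth 1: {4}
3 never appears.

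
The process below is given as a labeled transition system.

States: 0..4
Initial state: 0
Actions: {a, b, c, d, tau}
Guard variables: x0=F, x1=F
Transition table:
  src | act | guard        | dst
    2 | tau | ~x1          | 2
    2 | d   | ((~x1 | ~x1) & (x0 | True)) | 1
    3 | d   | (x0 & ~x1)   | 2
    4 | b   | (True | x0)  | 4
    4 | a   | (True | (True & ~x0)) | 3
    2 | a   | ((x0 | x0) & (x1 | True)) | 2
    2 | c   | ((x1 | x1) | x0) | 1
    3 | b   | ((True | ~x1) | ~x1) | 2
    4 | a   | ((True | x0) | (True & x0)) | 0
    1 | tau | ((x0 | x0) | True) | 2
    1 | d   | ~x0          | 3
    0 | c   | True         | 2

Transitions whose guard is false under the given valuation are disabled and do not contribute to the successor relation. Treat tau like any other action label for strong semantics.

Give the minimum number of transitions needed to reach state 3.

Answer: 3

Analysis:
Breadth-first toward 3:
  L0 = {0}
  L1 = {2}
  L2 = {1}
  L3 = {3}
depth(3)=3, e.g. c·d·d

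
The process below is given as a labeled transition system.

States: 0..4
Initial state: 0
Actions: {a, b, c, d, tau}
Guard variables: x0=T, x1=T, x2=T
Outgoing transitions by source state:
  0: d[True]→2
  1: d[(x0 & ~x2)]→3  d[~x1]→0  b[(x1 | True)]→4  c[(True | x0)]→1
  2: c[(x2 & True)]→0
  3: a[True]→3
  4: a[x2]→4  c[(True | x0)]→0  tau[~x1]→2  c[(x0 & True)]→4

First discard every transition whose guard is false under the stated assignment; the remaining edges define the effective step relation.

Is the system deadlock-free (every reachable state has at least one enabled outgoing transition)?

Reachable = {0,2}
  0: d→2  [deg 1]
  2: c→0  [deg 1]

Answer: DEADLOCK-FREE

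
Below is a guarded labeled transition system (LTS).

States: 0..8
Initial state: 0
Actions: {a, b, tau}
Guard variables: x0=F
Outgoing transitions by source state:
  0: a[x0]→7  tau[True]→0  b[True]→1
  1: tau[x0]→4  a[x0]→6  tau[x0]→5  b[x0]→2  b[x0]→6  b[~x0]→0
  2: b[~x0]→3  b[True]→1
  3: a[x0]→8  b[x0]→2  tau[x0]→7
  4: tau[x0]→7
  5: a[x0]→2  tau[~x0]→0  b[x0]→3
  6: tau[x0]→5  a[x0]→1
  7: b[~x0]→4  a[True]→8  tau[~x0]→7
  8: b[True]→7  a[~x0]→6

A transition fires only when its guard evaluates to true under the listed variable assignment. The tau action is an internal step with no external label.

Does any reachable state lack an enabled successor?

Answer: DEADLOCK-FREE

Trace:
Reach set: {0,1}
  0: b→1  tau→0  [2 out]
  1: b→0  [1 out]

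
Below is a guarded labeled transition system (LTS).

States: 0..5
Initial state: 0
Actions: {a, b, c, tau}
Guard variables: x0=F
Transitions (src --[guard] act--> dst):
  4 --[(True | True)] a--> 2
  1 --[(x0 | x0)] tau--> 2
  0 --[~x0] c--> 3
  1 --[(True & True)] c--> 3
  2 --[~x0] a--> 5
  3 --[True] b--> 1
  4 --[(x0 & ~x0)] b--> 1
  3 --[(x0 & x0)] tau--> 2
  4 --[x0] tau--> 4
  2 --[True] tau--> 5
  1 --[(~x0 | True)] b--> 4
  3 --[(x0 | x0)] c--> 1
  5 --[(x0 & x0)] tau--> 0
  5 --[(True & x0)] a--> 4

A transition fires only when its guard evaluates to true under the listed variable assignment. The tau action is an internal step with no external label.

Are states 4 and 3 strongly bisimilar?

Answer: NOT BISIMILAR

Working:
Compute ~ classes (split until stable):
  P[0] = {{0,1,2,3,4,5}}
  P[1] = {{0},{1},{2},{3},{4},{5}}
Fixed point at round 2; 6 class(es).
4∈{4}, 3∈{3}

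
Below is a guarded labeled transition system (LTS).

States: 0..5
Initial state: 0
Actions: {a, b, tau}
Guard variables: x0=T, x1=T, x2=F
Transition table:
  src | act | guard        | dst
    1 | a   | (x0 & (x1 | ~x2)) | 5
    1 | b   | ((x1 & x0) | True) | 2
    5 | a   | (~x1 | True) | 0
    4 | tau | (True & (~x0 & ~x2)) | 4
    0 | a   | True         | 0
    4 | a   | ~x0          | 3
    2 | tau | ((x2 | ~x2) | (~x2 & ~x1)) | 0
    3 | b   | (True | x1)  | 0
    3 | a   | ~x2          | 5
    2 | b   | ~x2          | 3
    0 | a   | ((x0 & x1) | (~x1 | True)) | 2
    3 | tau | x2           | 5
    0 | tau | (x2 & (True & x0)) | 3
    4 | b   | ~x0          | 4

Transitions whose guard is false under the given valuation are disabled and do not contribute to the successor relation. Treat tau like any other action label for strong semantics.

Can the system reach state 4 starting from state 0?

Answer: UNREACHABLE

Working:
After dropping false guards: 9 live edges.
L0 = {0}
L1 = {2}  cumulative {0,2}
L2 = {3}  cumulative {0,2,3}
L3 = {5}  cumulative {0,2,3,5}
Reachable = {0,2,3,5}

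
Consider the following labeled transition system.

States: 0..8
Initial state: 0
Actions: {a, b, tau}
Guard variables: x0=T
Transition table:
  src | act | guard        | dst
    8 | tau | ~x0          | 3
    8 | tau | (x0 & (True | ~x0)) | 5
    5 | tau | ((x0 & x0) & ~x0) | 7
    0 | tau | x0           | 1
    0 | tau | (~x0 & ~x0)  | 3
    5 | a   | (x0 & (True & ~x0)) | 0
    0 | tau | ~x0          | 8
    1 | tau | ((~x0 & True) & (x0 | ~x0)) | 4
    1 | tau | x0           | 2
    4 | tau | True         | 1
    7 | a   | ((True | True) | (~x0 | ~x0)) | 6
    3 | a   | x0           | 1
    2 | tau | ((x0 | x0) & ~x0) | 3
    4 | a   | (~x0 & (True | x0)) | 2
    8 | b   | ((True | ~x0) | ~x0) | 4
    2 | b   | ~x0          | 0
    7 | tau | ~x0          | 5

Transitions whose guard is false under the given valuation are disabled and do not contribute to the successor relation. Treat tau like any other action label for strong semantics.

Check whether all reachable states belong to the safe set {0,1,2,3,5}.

Answer: INVARIANT HOLDS

Trace:
Inv-set: {0,1,2,3,5}
R = {0,1,2}
  0: ok
  1: ok
  2: ok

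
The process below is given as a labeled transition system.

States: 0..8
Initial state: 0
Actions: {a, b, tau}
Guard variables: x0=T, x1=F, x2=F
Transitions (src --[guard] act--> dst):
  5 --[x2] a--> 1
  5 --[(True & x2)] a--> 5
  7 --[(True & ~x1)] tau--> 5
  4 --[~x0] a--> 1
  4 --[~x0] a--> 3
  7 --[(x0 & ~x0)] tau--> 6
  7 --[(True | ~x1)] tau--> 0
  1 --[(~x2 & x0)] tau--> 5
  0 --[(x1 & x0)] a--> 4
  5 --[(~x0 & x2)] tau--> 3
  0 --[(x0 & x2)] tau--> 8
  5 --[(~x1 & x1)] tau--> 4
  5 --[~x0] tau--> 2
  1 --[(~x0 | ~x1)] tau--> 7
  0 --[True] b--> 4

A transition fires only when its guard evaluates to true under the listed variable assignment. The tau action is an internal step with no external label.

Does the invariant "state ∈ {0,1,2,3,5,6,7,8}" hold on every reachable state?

Safe = {0,1,2,3,5,6,7,8}
Reachable = {0,4}
  0: ok
  4: VIOLATES
counterexample path to 4: b

Answer: INVARIANT VIOLATED at state 4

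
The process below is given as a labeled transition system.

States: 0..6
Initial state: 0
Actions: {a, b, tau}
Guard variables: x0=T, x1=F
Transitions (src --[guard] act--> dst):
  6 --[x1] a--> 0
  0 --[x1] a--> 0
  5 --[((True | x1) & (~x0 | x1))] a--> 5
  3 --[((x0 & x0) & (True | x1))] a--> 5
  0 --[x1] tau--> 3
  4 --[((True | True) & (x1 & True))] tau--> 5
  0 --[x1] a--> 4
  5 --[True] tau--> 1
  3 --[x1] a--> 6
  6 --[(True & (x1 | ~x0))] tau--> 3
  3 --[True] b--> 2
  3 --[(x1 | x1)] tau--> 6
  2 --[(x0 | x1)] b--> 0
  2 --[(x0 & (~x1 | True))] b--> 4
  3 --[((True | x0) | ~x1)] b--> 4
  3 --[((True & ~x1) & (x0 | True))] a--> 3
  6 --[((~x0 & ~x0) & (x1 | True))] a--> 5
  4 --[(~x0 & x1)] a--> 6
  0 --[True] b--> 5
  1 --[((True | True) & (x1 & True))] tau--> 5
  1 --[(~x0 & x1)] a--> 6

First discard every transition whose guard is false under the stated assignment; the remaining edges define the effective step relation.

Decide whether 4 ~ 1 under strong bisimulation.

Answer: BISIMILAR

Trace:
Compute ~ classes (split until stable):
  round 0: {{0,1,2,3,4,5,6}}
  round 1: {{0,2},{1,4,6},{3},{5}}
  round 2: {{0},{1,4,6},{2},{3},{5}}
Fixed point at round 3; 5 class(es).
[4]={1,4,6}  [1]={1,4,6}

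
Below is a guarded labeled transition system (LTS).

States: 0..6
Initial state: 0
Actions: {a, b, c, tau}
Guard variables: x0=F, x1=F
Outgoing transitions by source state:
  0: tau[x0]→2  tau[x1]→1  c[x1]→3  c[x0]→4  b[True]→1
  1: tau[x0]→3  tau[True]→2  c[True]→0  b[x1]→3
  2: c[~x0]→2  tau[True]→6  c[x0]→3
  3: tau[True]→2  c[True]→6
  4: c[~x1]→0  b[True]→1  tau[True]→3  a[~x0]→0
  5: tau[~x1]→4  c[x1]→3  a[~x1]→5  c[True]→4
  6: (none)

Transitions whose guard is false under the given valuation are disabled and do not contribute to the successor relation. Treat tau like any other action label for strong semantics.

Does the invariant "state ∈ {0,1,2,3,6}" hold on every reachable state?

Safe = {0,1,2,3,6}
Reach set: {0,1,2,6}
  0: ✓
  1: ✓
  2: ✓
  6: ✓

Answer: INVARIANT HOLDS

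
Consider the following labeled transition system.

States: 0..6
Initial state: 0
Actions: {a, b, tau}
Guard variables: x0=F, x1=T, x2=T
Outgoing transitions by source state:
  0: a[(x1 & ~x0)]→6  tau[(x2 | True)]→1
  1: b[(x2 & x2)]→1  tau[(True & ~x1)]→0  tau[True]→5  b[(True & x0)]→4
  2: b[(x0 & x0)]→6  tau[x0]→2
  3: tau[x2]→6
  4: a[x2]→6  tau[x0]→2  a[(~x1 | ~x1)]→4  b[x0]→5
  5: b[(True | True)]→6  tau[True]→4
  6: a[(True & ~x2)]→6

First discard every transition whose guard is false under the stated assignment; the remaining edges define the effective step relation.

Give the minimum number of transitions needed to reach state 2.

Breadth-first toward 2:
  Layer 0: {0}
  Layer 1: {1,6}
  Layer 2: {5}
  Layer 3: {4}
2 never appears.

Answer: UNREACHABLE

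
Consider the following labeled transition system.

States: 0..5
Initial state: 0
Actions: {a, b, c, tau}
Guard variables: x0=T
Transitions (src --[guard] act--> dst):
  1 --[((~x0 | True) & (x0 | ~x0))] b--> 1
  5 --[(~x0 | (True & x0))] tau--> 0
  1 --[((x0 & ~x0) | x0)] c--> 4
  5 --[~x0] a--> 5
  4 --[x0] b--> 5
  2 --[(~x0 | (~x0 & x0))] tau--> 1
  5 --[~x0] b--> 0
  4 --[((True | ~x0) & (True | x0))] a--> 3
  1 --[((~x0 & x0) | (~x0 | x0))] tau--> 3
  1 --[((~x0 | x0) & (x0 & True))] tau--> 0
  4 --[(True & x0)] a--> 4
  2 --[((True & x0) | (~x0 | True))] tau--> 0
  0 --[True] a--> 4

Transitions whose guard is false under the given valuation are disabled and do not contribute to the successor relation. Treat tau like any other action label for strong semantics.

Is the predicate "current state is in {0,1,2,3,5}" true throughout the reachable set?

Answer: INVARIANT VIOLATED at state 4

Analysis:
Inv-set: {0,1,2,3,5}
Reachable = {0,3,4,5}
  0: safe
  3: safe
  4: VIOLATES
  5: safe
reach 4 via a — violates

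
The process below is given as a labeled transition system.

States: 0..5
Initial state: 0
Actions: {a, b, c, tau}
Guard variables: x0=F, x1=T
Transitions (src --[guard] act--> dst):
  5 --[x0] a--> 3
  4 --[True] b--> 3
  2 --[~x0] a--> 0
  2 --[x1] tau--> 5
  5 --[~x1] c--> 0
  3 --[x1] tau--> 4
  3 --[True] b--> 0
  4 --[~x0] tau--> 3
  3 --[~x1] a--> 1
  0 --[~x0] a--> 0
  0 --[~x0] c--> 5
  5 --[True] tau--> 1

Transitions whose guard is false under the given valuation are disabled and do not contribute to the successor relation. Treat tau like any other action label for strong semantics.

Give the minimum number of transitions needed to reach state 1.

Layered search for 1:
  L0 = {0}
  L1 = {5}
  L2 = {1}
depth(1)=2, e.g. c·tau

Answer: 2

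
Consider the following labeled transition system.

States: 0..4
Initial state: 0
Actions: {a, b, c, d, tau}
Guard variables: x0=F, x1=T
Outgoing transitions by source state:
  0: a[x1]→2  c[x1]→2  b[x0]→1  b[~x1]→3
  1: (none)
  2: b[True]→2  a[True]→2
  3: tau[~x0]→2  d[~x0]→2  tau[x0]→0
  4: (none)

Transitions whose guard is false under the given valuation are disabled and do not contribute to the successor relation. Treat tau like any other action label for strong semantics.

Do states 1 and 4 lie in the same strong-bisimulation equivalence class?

Bisimulation quotient by refinement:
  round 0: {{0,1,2,3,4}}
  round 1: {{0},{1,4},{2},{3}}
4 equivalence class(es) (converged in 2)
[1]={1,4}  [4]={1,4}

Answer: BISIMILAR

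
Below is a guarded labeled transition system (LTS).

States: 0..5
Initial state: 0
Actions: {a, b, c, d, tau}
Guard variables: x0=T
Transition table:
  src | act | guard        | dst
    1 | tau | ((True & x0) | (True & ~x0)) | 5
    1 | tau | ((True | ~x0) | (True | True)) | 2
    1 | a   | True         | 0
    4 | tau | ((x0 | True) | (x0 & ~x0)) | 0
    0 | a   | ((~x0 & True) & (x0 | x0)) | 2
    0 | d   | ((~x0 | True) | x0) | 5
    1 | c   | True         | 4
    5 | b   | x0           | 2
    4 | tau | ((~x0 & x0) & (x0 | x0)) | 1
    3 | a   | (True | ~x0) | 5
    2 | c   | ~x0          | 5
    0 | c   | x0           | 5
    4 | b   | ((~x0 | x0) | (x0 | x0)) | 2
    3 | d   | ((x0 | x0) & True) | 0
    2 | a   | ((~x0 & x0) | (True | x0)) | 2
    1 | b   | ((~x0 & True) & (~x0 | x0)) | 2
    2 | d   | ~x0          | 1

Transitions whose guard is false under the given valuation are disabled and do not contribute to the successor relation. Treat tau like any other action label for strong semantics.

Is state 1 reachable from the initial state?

Answer: UNREACHABLE

Trace:
After dropping false guards: 12 live edges.
L0 = {0}
L1 = {5}  cumulative {0,5}
L2 = {2}  cumulative {0,2,5}
Reachable = {0,2,5}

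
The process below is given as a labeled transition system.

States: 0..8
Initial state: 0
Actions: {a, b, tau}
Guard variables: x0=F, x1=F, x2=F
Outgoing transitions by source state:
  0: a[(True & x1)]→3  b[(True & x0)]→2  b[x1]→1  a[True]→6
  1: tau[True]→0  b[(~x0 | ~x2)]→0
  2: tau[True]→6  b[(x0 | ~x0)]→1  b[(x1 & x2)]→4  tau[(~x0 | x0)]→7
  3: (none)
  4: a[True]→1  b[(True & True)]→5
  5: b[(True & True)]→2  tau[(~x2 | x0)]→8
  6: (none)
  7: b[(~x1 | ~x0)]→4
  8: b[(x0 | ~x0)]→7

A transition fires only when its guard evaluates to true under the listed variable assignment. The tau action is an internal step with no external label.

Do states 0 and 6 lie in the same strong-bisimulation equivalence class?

Answer: NOT BISIMILAR

Trace:
Compute ~ classes (split until stable):
  P[0] = {{0,1,2,3,4,5,6,7,8}}
  P[1] = {{0},{1,2,5},{3,6},{4},{7,8}}
  P[2] = {{0},{1},{2},{3,6},{4},{5},{7},{8}}
8 equivalence class(es) (converged in 3)
class of 0: {0}; class of 6: {3,6}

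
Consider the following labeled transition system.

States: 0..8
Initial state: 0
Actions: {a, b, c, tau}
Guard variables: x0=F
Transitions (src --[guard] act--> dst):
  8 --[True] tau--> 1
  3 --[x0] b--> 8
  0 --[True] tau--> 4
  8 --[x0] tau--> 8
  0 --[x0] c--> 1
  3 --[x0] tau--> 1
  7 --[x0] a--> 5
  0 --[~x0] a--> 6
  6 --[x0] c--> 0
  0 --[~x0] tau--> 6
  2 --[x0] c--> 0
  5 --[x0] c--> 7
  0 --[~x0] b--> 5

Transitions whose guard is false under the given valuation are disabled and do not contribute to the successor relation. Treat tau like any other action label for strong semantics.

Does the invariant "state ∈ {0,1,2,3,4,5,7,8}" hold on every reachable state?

Allowed set {0,1,2,3,4,5,7,8}
R = {0,4,5,6}
  0: ✓
  4: ✓
  5: ✓
  6: ✗ unsafe
witness against invariant: tau → 6

Answer: INVARIANT VIOLATED at state 6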